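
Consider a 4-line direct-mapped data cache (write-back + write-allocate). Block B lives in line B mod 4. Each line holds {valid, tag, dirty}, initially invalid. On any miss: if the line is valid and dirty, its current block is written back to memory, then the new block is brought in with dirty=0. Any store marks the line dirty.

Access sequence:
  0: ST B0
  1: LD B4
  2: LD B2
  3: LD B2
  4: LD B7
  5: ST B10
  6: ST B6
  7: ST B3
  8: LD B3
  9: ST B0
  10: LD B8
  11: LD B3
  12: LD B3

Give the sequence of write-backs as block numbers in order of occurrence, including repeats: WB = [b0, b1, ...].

WB = [0, 10, 0]

0: W B0 → L0 miss [D]
1: R B4 → L0 miss wb→B0 [-]
2: R B2 → L2 miss [-]
3: R B2 → L2 hit [-]
4: R B7 → L3 miss [-]
5: W B10 → L2 miss [D]
6: W B6 → L2 miss wb→B10 [D]
7: W B3 → L3 miss [D]
8: R B3 → L3 hit [D]
9: W B0 → L0 miss [D]
10: R B8 → L0 miss wb→B0 [-]
11: R B3 → L3 hit [D]
12: R B3 → L3 hit [D]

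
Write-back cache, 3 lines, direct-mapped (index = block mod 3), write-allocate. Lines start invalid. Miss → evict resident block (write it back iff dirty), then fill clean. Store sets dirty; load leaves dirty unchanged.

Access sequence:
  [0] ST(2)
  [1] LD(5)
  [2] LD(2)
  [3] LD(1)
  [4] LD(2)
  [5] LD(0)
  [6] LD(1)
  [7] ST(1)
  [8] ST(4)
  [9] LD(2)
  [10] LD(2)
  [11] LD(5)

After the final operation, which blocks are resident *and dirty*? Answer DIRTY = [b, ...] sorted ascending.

0: W B2 -> L2 miss  d=D]
1: R B5 -> L2 miss wb->B2  d=-]
2: R B2 -> L2 miss  d=-]
3: R B1 -> L1 miss  d=-]
4: R B2 -> L2 hit  d=-]
5: R B0 -> L0 miss  d=-]
6: R B1 -> L1 hit  d=-]
7: W B1 -> L1 hit  d=D]
8: W B4 -> L1 miss wb->B1  d=D]
9: R B2 -> L2 hit  d=-]
10: R B2 -> L2 hit  d=-]
11: R B5 -> L2 miss  d=-]

DIRTY = [4]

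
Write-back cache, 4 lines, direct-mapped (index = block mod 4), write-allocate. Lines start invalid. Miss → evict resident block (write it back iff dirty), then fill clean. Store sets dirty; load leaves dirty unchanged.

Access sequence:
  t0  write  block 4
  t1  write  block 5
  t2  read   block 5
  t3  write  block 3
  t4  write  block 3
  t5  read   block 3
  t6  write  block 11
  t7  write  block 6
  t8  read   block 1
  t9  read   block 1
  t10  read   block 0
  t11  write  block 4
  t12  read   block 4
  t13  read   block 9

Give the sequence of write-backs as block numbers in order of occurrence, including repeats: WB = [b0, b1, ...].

WB = [3, 5, 4]

0: W B4 -> L0 miss  d=D]
1: W B5 -> L1 miss  d=D]
2: R B5 -> L1 hit  d=D]
3: W B3 -> L3 miss  d=D]
4: W B3 -> L3 hit  d=D]
5: R B3 -> L3 hit  d=D]
6: W B11 -> L3 miss wb->B3  d=D]
7: W B6 -> L2 miss  d=D]
8: R B1 -> L1 miss wb->B5  d=-]
9: R B1 -> L1 hit  d=-]
10: R B0 -> L0 miss wb->B4  d=-]
11: W B4 -> L0 miss  d=D]
12: R B4 -> L0 hit  d=D]
13: R B9 -> L1 miss  d=-]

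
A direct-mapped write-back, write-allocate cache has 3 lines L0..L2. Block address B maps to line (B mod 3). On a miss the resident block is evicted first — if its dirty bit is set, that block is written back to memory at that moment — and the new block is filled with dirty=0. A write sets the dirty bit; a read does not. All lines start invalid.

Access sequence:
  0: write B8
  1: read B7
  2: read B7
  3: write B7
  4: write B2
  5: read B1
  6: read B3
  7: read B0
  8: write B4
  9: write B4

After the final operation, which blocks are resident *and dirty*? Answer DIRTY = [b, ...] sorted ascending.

DIRTY = [2, 4]

0: W B8 → L2 miss [D]
1: R B7 → L1 miss [-]
2: R B7 → L1 hit [-]
3: W B7 → L1 hit [D]
4: W B2 → L2 miss wb→B8 [D]
5: R B1 → L1 miss wb→B7 [-]
6: R B3 → L0 miss [-]
7: R B0 → L0 miss [-]
8: W B4 → L1 miss [D]
9: W B4 → L1 hit [D]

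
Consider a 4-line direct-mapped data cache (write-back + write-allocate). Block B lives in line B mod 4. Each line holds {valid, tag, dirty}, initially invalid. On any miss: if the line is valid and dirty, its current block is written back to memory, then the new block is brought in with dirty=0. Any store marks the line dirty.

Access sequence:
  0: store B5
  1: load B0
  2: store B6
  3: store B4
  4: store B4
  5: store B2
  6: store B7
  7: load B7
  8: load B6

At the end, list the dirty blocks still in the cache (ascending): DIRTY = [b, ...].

  0 | W B5 → L1 miss [D]
  1 | R B0 → L0 miss [-]
  2 | W B6 → L2 miss [D]
  3 | W B4 → L0 miss [D]
  4 | W B4 → L0 hit [D]
  5 | W B2 → L2 miss wb→B6 [D]
  6 | W B7 → L3 miss [D]
  7 | R B7 → L3 hit [D]
  8 | R B6 → L2 miss wb→B2 [-]

DIRTY = [4, 5, 7]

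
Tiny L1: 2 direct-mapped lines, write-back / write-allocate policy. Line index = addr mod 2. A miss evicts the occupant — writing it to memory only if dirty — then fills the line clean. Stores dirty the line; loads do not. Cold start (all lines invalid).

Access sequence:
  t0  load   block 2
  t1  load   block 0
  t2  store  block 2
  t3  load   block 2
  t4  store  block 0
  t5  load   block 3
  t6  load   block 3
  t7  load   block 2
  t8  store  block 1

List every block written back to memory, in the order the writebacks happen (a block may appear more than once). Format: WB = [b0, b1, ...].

WB = [2, 0]

  0 | R B2 → L0 miss [-]
  1 | R B0 → L0 miss [-]
  2 | W B2 → L0 miss [D]
  3 | R B2 → L0 hit [D]
  4 | W B0 → L0 miss wb→B2 [D]
  5 | R B3 → L1 miss [-]
  6 | R B3 → L1 hit [-]
  7 | R B2 → L0 miss wb→B0 [-]
  8 | W B1 → L1 miss [D]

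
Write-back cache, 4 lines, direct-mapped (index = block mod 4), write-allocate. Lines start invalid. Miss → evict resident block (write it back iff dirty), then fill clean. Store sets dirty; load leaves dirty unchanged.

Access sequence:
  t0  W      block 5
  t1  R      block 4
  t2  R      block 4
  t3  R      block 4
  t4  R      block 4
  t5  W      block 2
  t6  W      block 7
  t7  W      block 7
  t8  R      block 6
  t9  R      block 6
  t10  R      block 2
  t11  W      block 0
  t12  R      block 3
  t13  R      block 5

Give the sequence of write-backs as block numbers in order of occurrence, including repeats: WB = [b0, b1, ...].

  0 | W B5 → L1 miss [D]
  1 | R B4 → L0 miss [-]
  2 | R B4 → L0 hit [-]
  3 | R B4 → L0 hit [-]
  4 | R B4 → L0 hit [-]
  5 | W B2 → L2 miss [D]
  6 | W B7 → L3 miss [D]
  7 | W B7 → L3 hit [D]
  8 | R B6 → L2 miss wb→B2 [-]
  9 | R B6 → L2 hit [-]
  10 | R B2 → L2 miss [-]
  11 | W B0 → L0 miss [D]
  12 | R B3 → L3 miss wb→B7 [-]
  13 | R B5 → L1 hit [D]

WB = [2, 7]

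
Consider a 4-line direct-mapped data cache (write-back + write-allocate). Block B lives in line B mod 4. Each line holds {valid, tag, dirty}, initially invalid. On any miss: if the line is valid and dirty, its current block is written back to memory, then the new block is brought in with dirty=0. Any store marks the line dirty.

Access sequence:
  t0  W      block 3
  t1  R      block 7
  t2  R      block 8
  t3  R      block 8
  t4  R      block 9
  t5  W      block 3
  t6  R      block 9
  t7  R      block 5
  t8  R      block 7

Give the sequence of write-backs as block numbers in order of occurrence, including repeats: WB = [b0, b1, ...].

WB = [3, 3]

0: W B3 -> L3 miss  d=D]
1: R B7 -> L3 miss wb->B3  d=-]
2: R B8 -> L0 miss  d=-]
3: R B8 -> L0 hit  d=-]
4: R B9 -> L1 miss  d=-]
5: W B3 -> L3 miss  d=D]
6: R B9 -> L1 hit  d=-]
7: R B5 -> L1 miss  d=-]
8: R B7 -> L3 miss wb->B3  d=-]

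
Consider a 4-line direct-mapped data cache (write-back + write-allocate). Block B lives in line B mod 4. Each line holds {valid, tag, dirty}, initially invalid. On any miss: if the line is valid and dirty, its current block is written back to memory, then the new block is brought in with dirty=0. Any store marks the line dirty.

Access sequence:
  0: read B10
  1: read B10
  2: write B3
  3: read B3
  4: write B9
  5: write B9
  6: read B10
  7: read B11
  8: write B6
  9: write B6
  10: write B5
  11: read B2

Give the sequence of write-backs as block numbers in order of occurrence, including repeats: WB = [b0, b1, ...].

WB = [3, 9, 6]

  0 | R B10 → L2 miss [-]
  1 | R B10 → L2 hit [-]
  2 | W B3 → L3 miss [D]
  3 | R B3 → L3 hit [D]
  4 | W B9 → L1 miss [D]
  5 | W B9 → L1 hit [D]
  6 | R B10 → L2 hit [-]
  7 | R B11 → L3 miss wb→B3 [-]
  8 | W B6 → L2 miss [D]
  9 | W B6 → L2 hit [D]
  10 | W B5 → L1 miss wb→B9 [D]
  11 | R B2 → L2 miss wb→B6 [-]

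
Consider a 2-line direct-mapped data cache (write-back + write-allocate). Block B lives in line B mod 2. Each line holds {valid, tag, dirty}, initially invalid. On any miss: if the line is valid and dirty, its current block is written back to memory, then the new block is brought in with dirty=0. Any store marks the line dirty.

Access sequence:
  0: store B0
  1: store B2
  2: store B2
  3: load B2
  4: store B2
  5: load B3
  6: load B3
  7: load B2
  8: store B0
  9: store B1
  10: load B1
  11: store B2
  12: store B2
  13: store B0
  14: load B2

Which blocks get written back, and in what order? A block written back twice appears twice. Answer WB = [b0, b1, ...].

WB = [0, 2, 0, 2, 0]

0: W B0 → L0 miss [D]
1: W B2 → L0 miss wb→B0 [D]
2: W B2 → L0 hit [D]
3: R B2 → L0 hit [D]
4: W B2 → L0 hit [D]
5: R B3 → L1 miss [-]
6: R B3 → L1 hit [-]
7: R B2 → L0 hit [D]
8: W B0 → L0 miss wb→B2 [D]
9: W B1 → L1 miss [D]
10: R B1 → L1 hit [D]
11: W B2 → L0 miss wb→B0 [D]
12: W B2 → L0 hit [D]
13: W B0 → L0 miss wb→B2 [D]
14: R B2 → L0 miss wb→B0 [-]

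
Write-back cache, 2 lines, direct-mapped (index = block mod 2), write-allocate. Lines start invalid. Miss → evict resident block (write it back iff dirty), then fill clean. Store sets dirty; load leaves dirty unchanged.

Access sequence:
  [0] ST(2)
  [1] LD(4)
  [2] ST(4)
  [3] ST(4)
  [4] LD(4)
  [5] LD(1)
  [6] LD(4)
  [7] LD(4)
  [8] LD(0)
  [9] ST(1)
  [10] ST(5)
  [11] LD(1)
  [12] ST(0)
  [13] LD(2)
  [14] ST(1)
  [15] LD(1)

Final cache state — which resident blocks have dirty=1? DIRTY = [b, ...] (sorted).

0: W B2 → L0 miss [D]
1: R B4 → L0 miss wb→B2 [-]
2: W B4 → L0 hit [D]
3: W B4 → L0 hit [D]
4: R B4 → L0 hit [D]
5: R B1 → L1 miss [-]
6: R B4 → L0 hit [D]
7: R B4 → L0 hit [D]
8: R B0 → L0 miss wb→B4 [-]
9: W B1 → L1 hit [D]
10: W B5 → L1 miss wb→B1 [D]
11: R B1 → L1 miss wb→B5 [-]
12: W B0 → L0 hit [D]
13: R B2 → L0 miss wb→B0 [-]
14: W B1 → L1 hit [D]
15: R B1 → L1 hit [D]

DIRTY = [1]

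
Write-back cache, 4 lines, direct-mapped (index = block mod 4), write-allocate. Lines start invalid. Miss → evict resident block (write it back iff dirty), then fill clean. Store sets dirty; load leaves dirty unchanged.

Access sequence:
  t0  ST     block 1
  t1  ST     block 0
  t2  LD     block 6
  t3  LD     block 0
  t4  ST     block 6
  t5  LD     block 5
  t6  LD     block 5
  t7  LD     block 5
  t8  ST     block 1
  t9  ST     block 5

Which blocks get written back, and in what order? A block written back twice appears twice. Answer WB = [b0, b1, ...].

WB = [1, 1]

0: W B1 -> L1 miss  d=D]
1: W B0 -> L0 miss  d=D]
2: R B6 -> L2 miss  d=-]
3: R B0 -> L0 hit  d=D]
4: W B6 -> L2 hit  d=D]
5: R B5 -> L1 miss wb->B1  d=-]
6: R B5 -> L1 hit  d=-]
7: R B5 -> L1 hit  d=-]
8: W B1 -> L1 miss  d=D]
9: W B5 -> L1 miss wb->B1  d=D]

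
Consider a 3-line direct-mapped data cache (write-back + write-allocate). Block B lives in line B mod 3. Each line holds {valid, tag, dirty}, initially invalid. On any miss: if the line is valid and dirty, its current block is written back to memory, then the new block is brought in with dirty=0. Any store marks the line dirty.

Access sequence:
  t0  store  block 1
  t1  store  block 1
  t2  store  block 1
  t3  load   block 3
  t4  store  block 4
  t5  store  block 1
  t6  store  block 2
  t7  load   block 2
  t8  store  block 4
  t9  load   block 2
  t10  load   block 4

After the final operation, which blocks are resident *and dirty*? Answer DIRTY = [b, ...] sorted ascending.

0: W B1 → L1 miss [D]
1: W B1 → L1 hit [D]
2: W B1 → L1 hit [D]
3: R B3 → L0 miss [-]
4: W B4 → L1 miss wb→B1 [D]
5: W B1 → L1 miss wb→B4 [D]
6: W B2 → L2 miss [D]
7: R B2 → L2 hit [D]
8: W B4 → L1 miss wb→B1 [D]
9: R B2 → L2 hit [D]
10: R B4 → L1 hit [D]

DIRTY = [2, 4]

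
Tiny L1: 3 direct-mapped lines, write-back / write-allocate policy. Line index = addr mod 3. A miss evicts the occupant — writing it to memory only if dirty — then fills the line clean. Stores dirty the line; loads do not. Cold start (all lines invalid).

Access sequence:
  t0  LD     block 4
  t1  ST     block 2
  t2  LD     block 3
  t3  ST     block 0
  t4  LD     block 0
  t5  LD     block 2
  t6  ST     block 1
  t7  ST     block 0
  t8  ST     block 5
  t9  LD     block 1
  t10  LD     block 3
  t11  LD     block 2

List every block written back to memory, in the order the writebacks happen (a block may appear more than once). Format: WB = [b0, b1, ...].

WB = [2, 0, 5]

0: R B4 -> L1 miss  d=-]
1: W B2 -> L2 miss  d=D]
2: R B3 -> L0 miss  d=-]
3: W B0 -> L0 miss  d=D]
4: R B0 -> L0 hit  d=D]
5: R B2 -> L2 hit  d=D]
6: W B1 -> L1 miss  d=D]
7: W B0 -> L0 hit  d=D]
8: W B5 -> L2 miss wb->B2  d=D]
9: R B1 -> L1 hit  d=D]
10: R B3 -> L0 miss wb->B0  d=-]
11: R B2 -> L2 miss wb->B5  d=-]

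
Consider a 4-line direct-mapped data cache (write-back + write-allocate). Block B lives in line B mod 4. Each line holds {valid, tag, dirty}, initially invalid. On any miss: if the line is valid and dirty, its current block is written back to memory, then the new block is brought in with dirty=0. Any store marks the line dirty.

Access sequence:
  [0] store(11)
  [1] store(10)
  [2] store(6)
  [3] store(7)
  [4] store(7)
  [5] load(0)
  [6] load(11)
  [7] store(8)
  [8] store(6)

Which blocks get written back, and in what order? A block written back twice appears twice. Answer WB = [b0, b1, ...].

WB = [10, 11, 7]

  0 | W B11 → L3 miss [D]
  1 | W B10 → L2 miss [D]
  2 | W B6 → L2 miss wb→B10 [D]
  3 | W B7 → L3 miss wb→B11 [D]
  4 | W B7 → L3 hit [D]
  5 | R B0 → L0 miss [-]
  6 | R B11 → L3 miss wb→B7 [-]
  7 | W B8 → L0 miss [D]
  8 | W B6 → L2 hit [D]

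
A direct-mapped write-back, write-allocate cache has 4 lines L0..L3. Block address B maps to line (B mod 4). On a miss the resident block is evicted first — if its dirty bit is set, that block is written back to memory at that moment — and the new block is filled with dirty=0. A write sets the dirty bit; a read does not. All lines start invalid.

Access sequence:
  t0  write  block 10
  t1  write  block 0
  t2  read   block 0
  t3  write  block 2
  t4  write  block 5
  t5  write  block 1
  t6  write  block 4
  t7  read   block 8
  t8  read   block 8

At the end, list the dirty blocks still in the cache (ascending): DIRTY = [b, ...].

0: W B10 -> L2 miss  d=D]
1: W B0 -> L0 miss  d=D]
2: R B0 -> L0 hit  d=D]
3: W B2 -> L2 miss wb->B10  d=D]
4: W B5 -> L1 miss  d=D]
5: W B1 -> L1 miss wb->B5  d=D]
6: W B4 -> L0 miss wb->B0  d=D]
7: R B8 -> L0 miss wb->B4  d=-]
8: R B8 -> L0 hit  d=-]

DIRTY = [1, 2]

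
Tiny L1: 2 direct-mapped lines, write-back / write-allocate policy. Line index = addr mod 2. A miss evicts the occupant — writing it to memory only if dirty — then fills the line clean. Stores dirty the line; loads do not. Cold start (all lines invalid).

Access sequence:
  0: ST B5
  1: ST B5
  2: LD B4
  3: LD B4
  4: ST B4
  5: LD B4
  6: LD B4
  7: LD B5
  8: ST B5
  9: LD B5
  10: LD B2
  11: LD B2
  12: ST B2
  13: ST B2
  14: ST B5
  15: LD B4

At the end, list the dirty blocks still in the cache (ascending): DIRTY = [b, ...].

DIRTY = [5]

  0 | W B5 → L1 miss [D]
  1 | W B5 → L1 hit [D]
  2 | R B4 → L0 miss [-]
  3 | R B4 → L0 hit [-]
  4 | W B4 → L0 hit [D]
  5 | R B4 → L0 hit [D]
  6 | R B4 → L0 hit [D]
  7 | R B5 → L1 hit [D]
  8 | W B5 → L1 hit [D]
  9 | R B5 → L1 hit [D]
  10 | R B2 → L0 miss wb→B4 [-]
  11 | R B2 → L0 hit [-]
  12 | W B2 → L0 hit [D]
  13 | W B2 → L0 hit [D]
  14 | W B5 → L1 hit [D]
  15 | R B4 → L0 miss wb→B2 [-]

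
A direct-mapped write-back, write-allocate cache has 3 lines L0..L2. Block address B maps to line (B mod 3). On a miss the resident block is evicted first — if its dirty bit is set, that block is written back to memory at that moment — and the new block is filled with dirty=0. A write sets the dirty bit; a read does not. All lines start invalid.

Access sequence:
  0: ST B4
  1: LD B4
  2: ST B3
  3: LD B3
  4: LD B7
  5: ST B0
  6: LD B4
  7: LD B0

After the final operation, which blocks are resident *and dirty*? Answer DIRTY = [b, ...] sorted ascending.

  0 | W B4 → L1 miss [D]
  1 | R B4 → L1 hit [D]
  2 | W B3 → L0 miss [D]
  3 | R B3 → L0 hit [D]
  4 | R B7 → L1 miss wb→B4 [-]
  5 | W B0 → L0 miss wb→B3 [D]
  6 | R B4 → L1 miss [-]
  7 | R B0 → L0 hit [D]

DIRTY = [0]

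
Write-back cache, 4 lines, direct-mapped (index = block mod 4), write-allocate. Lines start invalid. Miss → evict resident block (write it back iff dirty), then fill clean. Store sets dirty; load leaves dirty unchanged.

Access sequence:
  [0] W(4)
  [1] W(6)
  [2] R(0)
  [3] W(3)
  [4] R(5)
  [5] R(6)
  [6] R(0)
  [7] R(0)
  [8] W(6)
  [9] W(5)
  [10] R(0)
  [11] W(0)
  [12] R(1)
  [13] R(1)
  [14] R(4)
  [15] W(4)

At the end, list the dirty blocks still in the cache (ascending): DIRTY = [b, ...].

0: W B4 → L0 miss [D]
1: W B6 → L2 miss [D]
2: R B0 → L0 miss wb→B4 [-]
3: W B3 → L3 miss [D]
4: R B5 → L1 miss [-]
5: R B6 → L2 hit [D]
6: R B0 → L0 hit [-]
7: R B0 → L0 hit [-]
8: W B6 → L2 hit [D]
9: W B5 → L1 hit [D]
10: R B0 → L0 hit [-]
11: W B0 → L0 hit [D]
12: R B1 → L1 miss wb→B5 [-]
13: R B1 → L1 hit [-]
14: R B4 → L0 miss wb→B0 [-]
15: W B4 → L0 hit [D]

DIRTY = [3, 4, 6]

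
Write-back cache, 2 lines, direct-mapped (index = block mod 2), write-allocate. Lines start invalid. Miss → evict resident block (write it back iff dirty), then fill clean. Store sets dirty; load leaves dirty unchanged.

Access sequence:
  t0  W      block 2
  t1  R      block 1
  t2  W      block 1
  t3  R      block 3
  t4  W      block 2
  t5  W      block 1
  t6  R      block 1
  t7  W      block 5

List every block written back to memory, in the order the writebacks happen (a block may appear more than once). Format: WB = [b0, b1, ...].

WB = [1, 1]

0: W B2 -> L0 miss  d=D]
1: R B1 -> L1 miss  d=-]
2: W B1 -> L1 hit  d=D]
3: R B3 -> L1 miss wb->B1  d=-]
4: W B2 -> L0 hit  d=D]
5: W B1 -> L1 miss  d=D]
6: R B1 -> L1 hit  d=D]
7: W B5 -> L1 miss wb->B1  d=D]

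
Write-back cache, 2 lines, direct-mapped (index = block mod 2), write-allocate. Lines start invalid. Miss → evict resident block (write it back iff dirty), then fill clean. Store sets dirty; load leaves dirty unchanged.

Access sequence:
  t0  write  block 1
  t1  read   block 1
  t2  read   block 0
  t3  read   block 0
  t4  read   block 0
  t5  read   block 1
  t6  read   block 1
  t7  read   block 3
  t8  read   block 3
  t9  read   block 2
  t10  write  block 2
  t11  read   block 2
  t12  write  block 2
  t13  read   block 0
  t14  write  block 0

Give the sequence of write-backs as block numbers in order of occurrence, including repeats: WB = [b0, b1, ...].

WB = [1, 2]

0: W B1 -> L1 miss  d=D]
1: R B1 -> L1 hit  d=D]
2: R B0 -> L0 miss  d=-]
3: R B0 -> L0 hit  d=-]
4: R B0 -> L0 hit  d=-]
5: R B1 -> L1 hit  d=D]
6: R B1 -> L1 hit  d=D]
7: R B3 -> L1 miss wb->B1  d=-]
8: R B3 -> L1 hit  d=-]
9: R B2 -> L0 miss  d=-]
10: W B2 -> L0 hit  d=D]
11: R B2 -> L0 hit  d=D]
12: W B2 -> L0 hit  d=D]
13: R B0 -> L0 miss wb->B2  d=-]
14: W B0 -> L0 hit  d=D]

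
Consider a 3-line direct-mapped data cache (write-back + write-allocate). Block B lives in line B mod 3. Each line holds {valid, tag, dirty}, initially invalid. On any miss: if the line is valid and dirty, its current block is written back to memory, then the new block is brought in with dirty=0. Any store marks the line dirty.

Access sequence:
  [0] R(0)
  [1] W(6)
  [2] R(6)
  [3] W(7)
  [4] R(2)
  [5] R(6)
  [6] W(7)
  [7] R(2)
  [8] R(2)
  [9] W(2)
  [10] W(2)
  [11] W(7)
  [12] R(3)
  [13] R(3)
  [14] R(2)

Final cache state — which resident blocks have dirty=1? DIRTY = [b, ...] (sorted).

  0 | R B0 → L0 miss [-]
  1 | W B6 → L0 miss [D]
  2 | R B6 → L0 hit [D]
  3 | W B7 → L1 miss [D]
  4 | R B2 → L2 miss [-]
  5 | R B6 → L0 hit [D]
  6 | W B7 → L1 hit [D]
  7 | R B2 → L2 hit [-]
  8 | R B2 → L2 hit [-]
  9 | W B2 → L2 hit [D]
  10 | W B2 → L2 hit [D]
  11 | W B7 → L1 hit [D]
  12 | R B3 → L0 miss wb→B6 [-]
  13 | R B3 → L0 hit [-]
  14 | R B2 → L2 hit [D]

DIRTY = [2, 7]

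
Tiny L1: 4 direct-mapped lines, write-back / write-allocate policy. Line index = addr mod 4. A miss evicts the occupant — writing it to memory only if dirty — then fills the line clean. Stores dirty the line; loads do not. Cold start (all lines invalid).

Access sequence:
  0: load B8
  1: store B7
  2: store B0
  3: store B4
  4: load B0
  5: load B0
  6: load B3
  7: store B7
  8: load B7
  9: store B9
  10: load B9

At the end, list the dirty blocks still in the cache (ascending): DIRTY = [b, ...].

  0 | R B8 → L0 miss [-]
  1 | W B7 → L3 miss [D]
  2 | W B0 → L0 miss [D]
  3 | W B4 → L0 miss wb→B0 [D]
  4 | R B0 → L0 miss wb→B4 [-]
  5 | R B0 → L0 hit [-]
  6 | R B3 → L3 miss wb→B7 [-]
  7 | W B7 → L3 miss [D]
  8 | R B7 → L3 hit [D]
  9 | W B9 → L1 miss [D]
  10 | R B9 → L1 hit [D]

DIRTY = [7, 9]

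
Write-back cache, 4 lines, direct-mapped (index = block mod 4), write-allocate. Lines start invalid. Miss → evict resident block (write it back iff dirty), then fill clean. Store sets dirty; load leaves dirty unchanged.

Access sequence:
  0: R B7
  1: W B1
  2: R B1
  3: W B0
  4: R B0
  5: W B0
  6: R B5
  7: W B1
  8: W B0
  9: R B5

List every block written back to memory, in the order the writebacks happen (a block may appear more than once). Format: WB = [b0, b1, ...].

0: R B7 -> L3 miss  d=-]
1: W B1 -> L1 miss  d=D]
2: R B1 -> L1 hit  d=D]
3: W B0 -> L0 miss  d=D]
4: R B0 -> L0 hit  d=D]
5: W B0 -> L0 hit  d=D]
6: R B5 -> L1 miss wb->B1  d=-]
7: W B1 -> L1 miss  d=D]
8: W B0 -> L0 hit  d=D]
9: R B5 -> L1 miss wb->B1  d=-]

WB = [1, 1]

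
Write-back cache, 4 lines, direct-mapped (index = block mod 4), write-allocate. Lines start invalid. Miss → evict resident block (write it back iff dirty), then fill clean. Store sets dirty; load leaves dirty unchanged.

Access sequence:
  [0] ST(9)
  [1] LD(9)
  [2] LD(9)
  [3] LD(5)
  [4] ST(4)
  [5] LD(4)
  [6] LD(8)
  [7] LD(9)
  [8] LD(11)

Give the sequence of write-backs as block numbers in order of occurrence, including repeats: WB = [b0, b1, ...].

WB = [9, 4]

0: W B9 → L1 miss [D]
1: R B9 → L1 hit [D]
2: R B9 → L1 hit [D]
3: R B5 → L1 miss wb→B9 [-]
4: W B4 → L0 miss [D]
5: R B4 → L0 hit [D]
6: R B8 → L0 miss wb→B4 [-]
7: R B9 → L1 miss [-]
8: R B11 → L3 miss [-]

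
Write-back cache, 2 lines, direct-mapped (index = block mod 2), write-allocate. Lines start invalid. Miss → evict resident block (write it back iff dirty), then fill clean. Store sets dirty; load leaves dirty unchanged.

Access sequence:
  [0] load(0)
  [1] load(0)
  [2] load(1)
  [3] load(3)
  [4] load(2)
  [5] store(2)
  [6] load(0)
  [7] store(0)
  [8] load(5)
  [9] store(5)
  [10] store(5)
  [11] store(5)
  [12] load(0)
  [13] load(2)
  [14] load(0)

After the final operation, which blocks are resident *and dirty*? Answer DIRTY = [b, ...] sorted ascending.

DIRTY = [5]

  0 | R B0 → L0 miss [-]
  1 | R B0 → L0 hit [-]
  2 | R B1 → L1 miss [-]
  3 | R B3 → L1 miss [-]
  4 | R B2 → L0 miss [-]
  5 | W B2 → L0 hit [D]
  6 | R B0 → L0 miss wb→B2 [-]
  7 | W B0 → L0 hit [D]
  8 | R B5 → L1 miss [-]
  9 | W B5 → L1 hit [D]
  10 | W B5 → L1 hit [D]
  11 | W B5 → L1 hit [D]
  12 | R B0 → L0 hit [D]
  13 | R B2 → L0 miss wb→B0 [-]
  14 | R B0 → L0 miss [-]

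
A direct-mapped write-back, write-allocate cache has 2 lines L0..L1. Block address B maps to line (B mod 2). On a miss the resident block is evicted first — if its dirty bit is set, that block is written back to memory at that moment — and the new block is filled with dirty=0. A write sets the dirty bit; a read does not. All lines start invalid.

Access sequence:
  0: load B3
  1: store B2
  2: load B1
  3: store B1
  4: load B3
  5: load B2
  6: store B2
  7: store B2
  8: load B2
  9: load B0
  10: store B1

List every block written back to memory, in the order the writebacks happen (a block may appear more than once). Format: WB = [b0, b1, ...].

WB = [1, 2]

  0 | R B3 → L1 miss [-]
  1 | W B2 → L0 miss [D]
  2 | R B1 → L1 miss [-]
  3 | W B1 → L1 hit [D]
  4 | R B3 → L1 miss wb→B1 [-]
  5 | R B2 → L0 hit [D]
  6 | W B2 → L0 hit [D]
  7 | W B2 → L0 hit [D]
  8 | R B2 → L0 hit [D]
  9 | R B0 → L0 miss wb→B2 [-]
  10 | W B1 → L1 miss [D]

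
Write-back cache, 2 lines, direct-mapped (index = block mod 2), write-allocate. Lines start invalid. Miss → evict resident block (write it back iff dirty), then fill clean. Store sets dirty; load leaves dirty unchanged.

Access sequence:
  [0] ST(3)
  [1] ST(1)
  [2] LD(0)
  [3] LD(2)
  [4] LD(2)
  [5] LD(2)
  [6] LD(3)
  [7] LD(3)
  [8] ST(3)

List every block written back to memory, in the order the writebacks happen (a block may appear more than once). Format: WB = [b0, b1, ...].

WB = [3, 1]

0: W B3 → L1 miss [D]
1: W B1 → L1 miss wb→B3 [D]
2: R B0 → L0 miss [-]
3: R B2 → L0 miss [-]
4: R B2 → L0 hit [-]
5: R B2 → L0 hit [-]
6: R B3 → L1 miss wb→B1 [-]
7: R B3 → L1 hit [-]
8: W B3 → L1 hit [D]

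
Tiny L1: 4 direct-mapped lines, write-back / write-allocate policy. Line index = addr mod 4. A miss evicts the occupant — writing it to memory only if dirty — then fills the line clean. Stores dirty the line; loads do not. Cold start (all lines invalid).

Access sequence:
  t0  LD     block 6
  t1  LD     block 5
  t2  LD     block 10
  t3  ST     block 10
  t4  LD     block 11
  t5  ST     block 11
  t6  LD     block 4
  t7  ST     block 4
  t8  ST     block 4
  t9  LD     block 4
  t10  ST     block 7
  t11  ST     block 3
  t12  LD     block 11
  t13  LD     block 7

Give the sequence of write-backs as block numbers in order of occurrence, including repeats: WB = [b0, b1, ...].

0: R B6 -> L2 miss  d=-]
1: R B5 -> L1 miss  d=-]
2: R B10 -> L2 miss  d=-]
3: W B10 -> L2 hit  d=D]
4: R B11 -> L3 miss  d=-]
5: W B11 -> L3 hit  d=D]
6: R B4 -> L0 miss  d=-]
7: W B4 -> L0 hit  d=D]
8: W B4 -> L0 hit  d=D]
9: R B4 -> L0 hit  d=D]
10: W B7 -> L3 miss wb->B11  d=D]
11: W B3 -> L3 miss wb->B7  d=D]
12: R B11 -> L3 miss wb->B3  d=-]
13: R B7 -> L3 miss  d=-]

WB = [11, 7, 3]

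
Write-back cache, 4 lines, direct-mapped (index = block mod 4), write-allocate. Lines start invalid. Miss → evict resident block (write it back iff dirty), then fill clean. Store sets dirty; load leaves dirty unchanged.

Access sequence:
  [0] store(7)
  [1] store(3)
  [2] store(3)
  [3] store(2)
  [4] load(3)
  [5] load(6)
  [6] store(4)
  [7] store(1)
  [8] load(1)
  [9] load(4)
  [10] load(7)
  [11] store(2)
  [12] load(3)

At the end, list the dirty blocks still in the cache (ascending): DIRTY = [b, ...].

0: W B7 → L3 miss [D]
1: W B3 → L3 miss wb→B7 [D]
2: W B3 → L3 hit [D]
3: W B2 → L2 miss [D]
4: R B3 → L3 hit [D]
5: R B6 → L2 miss wb→B2 [-]
6: W B4 → L0 miss [D]
7: W B1 → L1 miss [D]
8: R B1 → L1 hit [D]
9: R B4 → L0 hit [D]
10: R B7 → L3 miss wb→B3 [-]
11: W B2 → L2 miss [D]
12: R B3 → L3 miss [-]

DIRTY = [1, 2, 4]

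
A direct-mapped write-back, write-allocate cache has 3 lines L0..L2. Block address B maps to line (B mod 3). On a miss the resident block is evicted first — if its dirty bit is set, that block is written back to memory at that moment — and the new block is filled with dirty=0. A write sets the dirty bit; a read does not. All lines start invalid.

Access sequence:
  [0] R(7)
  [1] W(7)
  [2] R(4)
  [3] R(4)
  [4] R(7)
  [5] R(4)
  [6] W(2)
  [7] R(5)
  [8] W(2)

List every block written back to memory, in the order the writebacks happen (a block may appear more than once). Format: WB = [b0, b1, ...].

WB = [7, 2]

  0 | R B7 → L1 miss [-]
  1 | W B7 → L1 hit [D]
  2 | R B4 → L1 miss wb→B7 [-]
  3 | R B4 → L1 hit [-]
  4 | R B7 → L1 miss [-]
  5 | R B4 → L1 miss [-]
  6 | W B2 → L2 miss [D]
  7 | R B5 → L2 miss wb→B2 [-]
  8 | W B2 → L2 miss [D]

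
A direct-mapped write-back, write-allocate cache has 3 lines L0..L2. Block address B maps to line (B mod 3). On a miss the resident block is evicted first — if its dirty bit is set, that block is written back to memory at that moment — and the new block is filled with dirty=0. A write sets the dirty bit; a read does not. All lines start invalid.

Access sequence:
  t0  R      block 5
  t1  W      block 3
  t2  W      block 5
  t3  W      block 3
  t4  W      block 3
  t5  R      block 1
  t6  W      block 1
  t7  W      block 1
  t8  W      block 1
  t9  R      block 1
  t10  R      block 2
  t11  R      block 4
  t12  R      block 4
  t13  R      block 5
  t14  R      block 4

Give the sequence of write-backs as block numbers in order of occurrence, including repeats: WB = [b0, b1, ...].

WB = [5, 1]

0: R B5 -> L2 miss  d=-]
1: W B3 -> L0 miss  d=D]
2: W B5 -> L2 hit  d=D]
3: W B3 -> L0 hit  d=D]
4: W B3 -> L0 hit  d=D]
5: R B1 -> L1 miss  d=-]
6: W B1 -> L1 hit  d=D]
7: W B1 -> L1 hit  d=D]
8: W B1 -> L1 hit  d=D]
9: R B1 -> L1 hit  d=D]
10: R B2 -> L2 miss wb->B5  d=-]
11: R B4 -> L1 miss wb->B1  d=-]
12: R B4 -> L1 hit  d=-]
13: R B5 -> L2 miss  d=-]
14: R B4 -> L1 hit  d=-]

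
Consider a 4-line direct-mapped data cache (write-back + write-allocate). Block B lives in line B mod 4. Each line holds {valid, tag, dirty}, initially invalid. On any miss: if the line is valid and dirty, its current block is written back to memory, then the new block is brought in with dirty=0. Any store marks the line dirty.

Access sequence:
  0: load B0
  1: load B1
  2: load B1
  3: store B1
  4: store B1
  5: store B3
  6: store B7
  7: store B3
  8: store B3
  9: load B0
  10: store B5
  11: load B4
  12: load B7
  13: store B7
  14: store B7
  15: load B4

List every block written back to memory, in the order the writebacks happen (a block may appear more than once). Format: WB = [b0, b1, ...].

  0 | R B0 → L0 miss [-]
  1 | R B1 → L1 miss [-]
  2 | R B1 → L1 hit [-]
  3 | W B1 → L1 hit [D]
  4 | W B1 → L1 hit [D]
  5 | W B3 → L3 miss [D]
  6 | W B7 → L3 miss wb→B3 [D]
  7 | W B3 → L3 miss wb→B7 [D]
  8 | W B3 → L3 hit [D]
  9 | R B0 → L0 hit [-]
  10 | W B5 → L1 miss wb→B1 [D]
  11 | R B4 → L0 miss [-]
  12 | R B7 → L3 miss wb→B3 [-]
  13 | W B7 → L3 hit [D]
  14 | W B7 → L3 hit [D]
  15 | R B4 → L0 hit [-]

WB = [3, 7, 1, 3]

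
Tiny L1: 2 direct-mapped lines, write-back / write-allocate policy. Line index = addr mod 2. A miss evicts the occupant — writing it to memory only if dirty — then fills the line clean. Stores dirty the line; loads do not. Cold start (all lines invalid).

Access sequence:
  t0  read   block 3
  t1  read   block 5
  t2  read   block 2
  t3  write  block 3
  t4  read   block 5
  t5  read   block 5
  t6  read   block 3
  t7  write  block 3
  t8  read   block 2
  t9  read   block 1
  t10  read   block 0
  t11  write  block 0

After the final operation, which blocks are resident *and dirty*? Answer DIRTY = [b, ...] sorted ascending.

0: R B3 -> L1 miss  d=-]
1: R B5 -> L1 miss  d=-]
2: R B2 -> L0 miss  d=-]
3: W B3 -> L1 miss  d=D]
4: R B5 -> L1 miss wb->B3  d=-]
5: R B5 -> L1 hit  d=-]
6: R B3 -> L1 miss  d=-]
7: W B3 -> L1 hit  d=D]
8: R B2 -> L0 hit  d=-]
9: R B1 -> L1 miss wb->B3  d=-]
10: R B0 -> L0 miss  d=-]
11: W B0 -> L0 hit  d=D]

DIRTY = [0]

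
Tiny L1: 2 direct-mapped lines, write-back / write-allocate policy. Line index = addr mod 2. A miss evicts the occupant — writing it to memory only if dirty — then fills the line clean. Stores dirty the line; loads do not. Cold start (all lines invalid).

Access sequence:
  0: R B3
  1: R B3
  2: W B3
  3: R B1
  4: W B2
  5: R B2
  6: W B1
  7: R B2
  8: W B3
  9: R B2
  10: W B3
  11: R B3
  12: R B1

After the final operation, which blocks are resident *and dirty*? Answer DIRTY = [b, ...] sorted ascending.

DIRTY = [2]

  0 | R B3 → L1 miss [-]
  1 | R B3 → L1 hit [-]
  2 | W B3 → L1 hit [D]
  3 | R B1 → L1 miss wb→B3 [-]
  4 | W B2 → L0 miss [D]
  5 | R B2 → L0 hit [D]
  6 | W B1 → L1 hit [D]
  7 | R B2 → L0 hit [D]
  8 | W B3 → L1 miss wb→B1 [D]
  9 | R B2 → L0 hit [D]
  10 | W B3 → L1 hit [D]
  11 | R B3 → L1 hit [D]
  12 | R B1 → L1 miss wb→B3 [-]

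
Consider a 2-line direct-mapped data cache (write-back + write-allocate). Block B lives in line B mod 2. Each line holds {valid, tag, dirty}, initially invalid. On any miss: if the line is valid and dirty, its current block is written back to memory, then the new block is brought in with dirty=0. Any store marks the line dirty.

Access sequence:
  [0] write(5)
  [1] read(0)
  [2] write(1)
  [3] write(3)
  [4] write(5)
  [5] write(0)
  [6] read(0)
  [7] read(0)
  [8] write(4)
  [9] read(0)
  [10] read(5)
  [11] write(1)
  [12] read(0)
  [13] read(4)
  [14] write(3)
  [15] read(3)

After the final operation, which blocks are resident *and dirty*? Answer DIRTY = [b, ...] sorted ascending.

  0 | W B5 → L1 miss [D]
  1 | R B0 → L0 miss [-]
  2 | W B1 → L1 miss wb→B5 [D]
  3 | W B3 → L1 miss wb→B1 [D]
  4 | W B5 → L1 miss wb→B3 [D]
  5 | W B0 → L0 hit [D]
  6 | R B0 → L0 hit [D]
  7 | R B0 → L0 hit [D]
  8 | W B4 → L0 miss wb→B0 [D]
  9 | R B0 → L0 miss wb→B4 [-]
  10 | R B5 → L1 hit [D]
  11 | W B1 → L1 miss wb→B5 [D]
  12 | R B0 → L0 hit [-]
  13 | R B4 → L0 miss [-]
  14 | W B3 → L1 miss wb→B1 [D]
  15 | R B3 → L1 hit [D]

DIRTY = [3]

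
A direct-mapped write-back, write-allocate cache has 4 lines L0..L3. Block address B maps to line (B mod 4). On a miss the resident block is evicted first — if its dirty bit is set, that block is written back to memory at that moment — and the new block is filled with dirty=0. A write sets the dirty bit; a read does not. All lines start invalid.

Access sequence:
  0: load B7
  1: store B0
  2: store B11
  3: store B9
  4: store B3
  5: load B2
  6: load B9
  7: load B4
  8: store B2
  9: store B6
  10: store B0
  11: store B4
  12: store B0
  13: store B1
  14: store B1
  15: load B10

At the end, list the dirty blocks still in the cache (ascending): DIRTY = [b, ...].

0: R B7 -> L3 miss  d=-]
1: W B0 -> L0 miss  d=D]
2: W B11 -> L3 miss  d=D]
3: W B9 -> L1 miss  d=D]
4: W B3 -> L3 miss wb->B11  d=D]
5: R B2 -> L2 miss  d=-]
6: R B9 -> L1 hit  d=D]
7: R B4 -> L0 miss wb->B0  d=-]
8: W B2 -> L2 hit  d=D]
9: W B6 -> L2 miss wb->B2  d=D]
10: W B0 -> L0 miss  d=D]
11: W B4 -> L0 miss wb->B0  d=D]
12: W B0 -> L0 miss wb->B4  d=D]
13: W B1 -> L1 miss wb->B9  d=D]
14: W B1 -> L1 hit  d=D]
15: R B10 -> L2 miss wb->B6  d=-]

DIRTY = [0, 1, 3]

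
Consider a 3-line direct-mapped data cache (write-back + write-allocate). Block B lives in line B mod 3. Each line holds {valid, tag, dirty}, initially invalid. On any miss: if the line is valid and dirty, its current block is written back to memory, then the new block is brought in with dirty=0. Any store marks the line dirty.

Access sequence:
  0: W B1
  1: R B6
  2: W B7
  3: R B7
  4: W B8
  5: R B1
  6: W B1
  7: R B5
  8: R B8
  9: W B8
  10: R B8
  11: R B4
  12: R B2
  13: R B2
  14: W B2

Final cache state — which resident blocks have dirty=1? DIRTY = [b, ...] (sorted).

  0 | W B1 → L1 miss [D]
  1 | R B6 → L0 miss [-]
  2 | W B7 → L1 miss wb→B1 [D]
  3 | R B7 → L1 hit [D]
  4 | W B8 → L2 miss [D]
  5 | R B1 → L1 miss wb→B7 [-]
  6 | W B1 → L1 hit [D]
  7 | R B5 → L2 miss wb→B8 [-]
  8 | R B8 → L2 miss [-]
  9 | W B8 → L2 hit [D]
  10 | R B8 → L2 hit [D]
  11 | R B4 → L1 miss wb→B1 [-]
  12 | R B2 → L2 miss wb→B8 [-]
  13 | R B2 → L2 hit [-]
  14 | W B2 → L2 hit [D]

DIRTY = [2]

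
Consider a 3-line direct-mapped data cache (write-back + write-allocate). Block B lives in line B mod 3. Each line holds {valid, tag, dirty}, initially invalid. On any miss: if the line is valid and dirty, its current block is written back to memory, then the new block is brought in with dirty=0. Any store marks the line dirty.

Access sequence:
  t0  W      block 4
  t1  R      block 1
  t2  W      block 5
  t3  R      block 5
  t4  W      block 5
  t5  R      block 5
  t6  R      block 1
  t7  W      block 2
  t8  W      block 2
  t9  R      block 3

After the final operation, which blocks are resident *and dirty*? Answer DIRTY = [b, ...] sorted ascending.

DIRTY = [2]

0: W B4 → L1 miss [D]
1: R B1 → L1 miss wb→B4 [-]
2: W B5 → L2 miss [D]
3: R B5 → L2 hit [D]
4: W B5 → L2 hit [D]
5: R B5 → L2 hit [D]
6: R B1 → L1 hit [-]
7: W B2 → L2 miss wb→B5 [D]
8: W B2 → L2 hit [D]
9: R B3 → L0 miss [-]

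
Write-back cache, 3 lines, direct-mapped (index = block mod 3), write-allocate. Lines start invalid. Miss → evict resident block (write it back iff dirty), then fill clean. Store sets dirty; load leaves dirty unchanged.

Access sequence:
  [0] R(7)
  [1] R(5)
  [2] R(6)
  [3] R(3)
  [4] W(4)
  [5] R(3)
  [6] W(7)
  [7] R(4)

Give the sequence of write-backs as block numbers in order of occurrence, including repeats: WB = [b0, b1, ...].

WB = [4, 7]

0: R B7 -> L1 miss  d=-]
1: R B5 -> L2 miss  d=-]
2: R B6 -> L0 miss  d=-]
3: R B3 -> L0 miss  d=-]
4: W B4 -> L1 miss  d=D]
5: R B3 -> L0 hit  d=-]
6: W B7 -> L1 miss wb->B4  d=D]
7: R B4 -> L1 miss wb->B7  d=-]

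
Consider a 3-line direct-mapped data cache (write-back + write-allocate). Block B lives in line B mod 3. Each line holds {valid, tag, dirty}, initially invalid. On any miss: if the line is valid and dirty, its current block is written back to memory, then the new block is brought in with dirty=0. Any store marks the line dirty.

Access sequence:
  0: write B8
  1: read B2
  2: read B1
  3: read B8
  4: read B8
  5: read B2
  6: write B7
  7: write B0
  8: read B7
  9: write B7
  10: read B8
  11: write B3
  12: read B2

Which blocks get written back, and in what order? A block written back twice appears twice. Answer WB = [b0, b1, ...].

0: W B8 -> L2 miss  d=D]
1: R B2 -> L2 miss wb->B8  d=-]
2: R B1 -> L1 miss  d=-]
3: R B8 -> L2 miss  d=-]
4: R B8 -> L2 hit  d=-]
5: R B2 -> L2 miss  d=-]
6: W B7 -> L1 miss  d=D]
7: W B0 -> L0 miss  d=D]
8: R B7 -> L1 hit  d=D]
9: W B7 -> L1 hit  d=D]
10: R B8 -> L2 miss  d=-]
11: W B3 -> L0 miss wb->B0  d=D]
12: R B2 -> L2 miss  d=-]

WB = [8, 0]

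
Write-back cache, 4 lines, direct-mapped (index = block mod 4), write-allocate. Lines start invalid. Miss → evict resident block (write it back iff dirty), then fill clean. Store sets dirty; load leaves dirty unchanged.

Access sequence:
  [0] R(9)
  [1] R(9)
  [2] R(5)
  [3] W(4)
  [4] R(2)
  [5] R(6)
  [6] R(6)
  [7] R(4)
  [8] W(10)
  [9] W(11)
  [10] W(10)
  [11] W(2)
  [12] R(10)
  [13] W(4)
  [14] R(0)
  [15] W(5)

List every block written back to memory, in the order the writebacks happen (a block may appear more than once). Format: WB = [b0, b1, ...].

WB = [10, 2, 4]

0: R B9 -> L1 miss  d=-]
1: R B9 -> L1 hit  d=-]
2: R B5 -> L1 miss  d=-]
3: W B4 -> L0 miss  d=D]
4: R B2 -> L2 miss  d=-]
5: R B6 -> L2 miss  d=-]
6: R B6 -> L2 hit  d=-]
7: R B4 -> L0 hit  d=D]
8: W B10 -> L2 miss  d=D]
9: W B11 -> L3 miss  d=D]
10: W B10 -> L2 hit  d=D]
11: W B2 -> L2 miss wb->B10  d=D]
12: R B10 -> L2 miss wb->B2  d=-]
13: W B4 -> L0 hit  d=D]
14: R B0 -> L0 miss wb->B4  d=-]
15: W B5 -> L1 hit  d=D]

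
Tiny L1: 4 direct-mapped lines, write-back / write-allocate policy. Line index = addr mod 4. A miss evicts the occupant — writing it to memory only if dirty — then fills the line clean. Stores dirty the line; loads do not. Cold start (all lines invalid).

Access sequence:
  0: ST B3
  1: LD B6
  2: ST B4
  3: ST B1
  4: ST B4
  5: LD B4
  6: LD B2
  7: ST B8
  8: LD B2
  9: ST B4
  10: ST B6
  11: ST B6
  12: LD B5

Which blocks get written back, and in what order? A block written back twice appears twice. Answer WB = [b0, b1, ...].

WB = [4, 8, 1]

0: W B3 → L3 miss [D]
1: R B6 → L2 miss [-]
2: W B4 → L0 miss [D]
3: W B1 → L1 miss [D]
4: W B4 → L0 hit [D]
5: R B4 → L0 hit [D]
6: R B2 → L2 miss [-]
7: W B8 → L0 miss wb→B4 [D]
8: R B2 → L2 hit [-]
9: W B4 → L0 miss wb→B8 [D]
10: W B6 → L2 miss [D]
11: W B6 → L2 hit [D]
12: R B5 → L1 miss wb→B1 [-]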